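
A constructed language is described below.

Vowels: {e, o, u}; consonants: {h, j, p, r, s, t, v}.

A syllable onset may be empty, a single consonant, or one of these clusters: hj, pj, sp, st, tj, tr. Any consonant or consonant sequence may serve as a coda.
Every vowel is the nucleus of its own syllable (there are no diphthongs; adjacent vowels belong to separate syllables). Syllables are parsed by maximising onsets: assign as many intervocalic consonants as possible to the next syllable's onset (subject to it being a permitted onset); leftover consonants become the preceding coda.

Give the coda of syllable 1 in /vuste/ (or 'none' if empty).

The vowels are u, e — 2 nuclei, so 2 syllables.
/u…e/ gap (V1→V2): /st/ — entire cluster is a permitted onset → onset /st/, coda ∅.
Result: vu.ste.
Syllable 1 is /vu/: onset /v/, nucleus /u/, coda ∅.

none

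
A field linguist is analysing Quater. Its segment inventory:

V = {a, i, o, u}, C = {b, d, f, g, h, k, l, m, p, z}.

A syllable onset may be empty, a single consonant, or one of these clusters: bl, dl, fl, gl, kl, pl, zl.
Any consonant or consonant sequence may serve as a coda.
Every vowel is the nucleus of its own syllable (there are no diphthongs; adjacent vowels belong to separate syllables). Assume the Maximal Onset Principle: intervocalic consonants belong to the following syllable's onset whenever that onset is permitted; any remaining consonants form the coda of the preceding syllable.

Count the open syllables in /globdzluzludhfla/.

Nuclei (vowels): o, u, u, a → 4 syllables.
σ1/σ2 boundary: /bdzl/ splits as /bd/ + /zl/ (/zl/ is the longest suffix that is a licit onset).
σ2/σ3 boundary: /zl/ is a licit onset in full, so it all attaches to the next syllable.
σ3/σ4 boundary: cluster /dhfl/ — the longest permitted-onset suffix is /fl/; onset = /fl/, preceding coda = /dh/.
Result: globd.zlu.zludh.fla.
Classifying each syllable: /globd/ (closed), /zlu/ (open), /zludh/ (closed), /fla/ (open).
Open syllables: 2.

2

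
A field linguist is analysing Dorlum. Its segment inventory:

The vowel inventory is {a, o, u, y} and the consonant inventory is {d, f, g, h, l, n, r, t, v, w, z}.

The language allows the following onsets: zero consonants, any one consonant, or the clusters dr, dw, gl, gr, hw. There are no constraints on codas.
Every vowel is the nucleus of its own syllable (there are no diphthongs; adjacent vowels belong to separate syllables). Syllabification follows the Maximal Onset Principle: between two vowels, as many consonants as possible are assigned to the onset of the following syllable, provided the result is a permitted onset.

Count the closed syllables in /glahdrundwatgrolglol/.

Vowels present: a, u, a, o, o; each is a nucleus, giving 5 syllables.
Between /a/ (V1) and /u/ (V2): cluster /hdr/ — the longest permitted-onset suffix is /dr/; onset = /dr/, preceding coda = /h/.
Between /u/ (V2) and /a/ (V3): cluster /ndw/ — the longest permitted-onset suffix is /dw/; onset = /dw/, preceding coda = /n/.
Between /a/ (V3) and /o/ (V4): /tgr/ splits as /t/ + /gr/ (/gr/ is the longest suffix that is a licit onset).
Between /o/ (V4) and /o/ (V5): /lgl/ — longest licit onset from the right is /gl/, leaving /l/ as coda.
Putting it together: glah.drun.dwat.grol.glol.
Classifying each syllable: /glah/ (closed), /drun/ (closed), /dwat/ (closed), /grol/ (closed), /glol/ (closed).
Closed syllables: 5.

5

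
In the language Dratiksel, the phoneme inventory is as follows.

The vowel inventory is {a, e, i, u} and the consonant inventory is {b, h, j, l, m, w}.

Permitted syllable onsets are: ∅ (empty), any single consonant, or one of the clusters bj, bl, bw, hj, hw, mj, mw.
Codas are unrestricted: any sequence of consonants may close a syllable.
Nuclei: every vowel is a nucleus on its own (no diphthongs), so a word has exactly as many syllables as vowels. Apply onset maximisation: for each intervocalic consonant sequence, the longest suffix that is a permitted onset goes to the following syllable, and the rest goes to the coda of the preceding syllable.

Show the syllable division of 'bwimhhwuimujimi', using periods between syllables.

bwimh.hwu.i.mu.ji.mi

Vowels present: i, u, i, u, i, i; each is a nucleus, giving 6 syllables.
V1 /i/ – V2 /u/: /mhhw/; trying suffixes from longest down, /hw/ is the first permitted one, so coda /mh/ | onset /hw/.
V2 /u/ – V3 /i/: nothing intervenes; syllable break is V.V.
V3 /i/ – V4 /u/: /m/ is a single consonant, so it becomes the next onset.
V4 /u/ – V5 /i/: /j/ → onset of the next syllable (single consonants are always licit onsets).
V5 /i/ – V6 /i/: /m/ → onset of the next syllable (single consonants are always licit onsets).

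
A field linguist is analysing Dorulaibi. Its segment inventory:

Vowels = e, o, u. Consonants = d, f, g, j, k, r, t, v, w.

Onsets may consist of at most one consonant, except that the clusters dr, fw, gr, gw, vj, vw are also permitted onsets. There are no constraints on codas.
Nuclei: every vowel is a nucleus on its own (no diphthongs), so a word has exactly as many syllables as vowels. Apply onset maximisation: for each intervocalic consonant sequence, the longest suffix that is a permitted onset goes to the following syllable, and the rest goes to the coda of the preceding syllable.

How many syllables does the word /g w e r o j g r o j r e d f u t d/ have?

The vowels are e, o, o, e, u — 5 nuclei, so 5 syllables.

5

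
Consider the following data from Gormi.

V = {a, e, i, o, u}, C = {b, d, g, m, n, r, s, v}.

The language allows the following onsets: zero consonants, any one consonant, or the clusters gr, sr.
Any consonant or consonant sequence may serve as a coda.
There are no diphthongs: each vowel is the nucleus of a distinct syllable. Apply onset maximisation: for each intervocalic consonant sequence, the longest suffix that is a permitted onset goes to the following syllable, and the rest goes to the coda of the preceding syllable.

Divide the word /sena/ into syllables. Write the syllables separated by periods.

The vowels are e, a — 2 nuclei, so 2 syllables.
Between /e/ (V1) and /a/ (V2): just /n/ — single C goes to the following onset.

se.na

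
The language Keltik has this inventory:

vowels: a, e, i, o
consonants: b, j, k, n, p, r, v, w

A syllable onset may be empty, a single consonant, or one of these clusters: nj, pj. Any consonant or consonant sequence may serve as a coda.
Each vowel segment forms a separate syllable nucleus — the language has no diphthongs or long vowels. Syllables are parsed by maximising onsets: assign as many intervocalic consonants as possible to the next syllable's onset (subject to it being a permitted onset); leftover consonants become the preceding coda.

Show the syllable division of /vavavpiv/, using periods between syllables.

The vowels are a, a, i — 3 nuclei, so 3 syllables.
V1 /a/ – V2 /a/: /v/ → onset of the next syllable (single consonants are always licit onsets).
V2 /a/ – V3 /i/: /vp/ splits as /v/ + /p/ (/p/ is the longest suffix that is a licit onset).

va.vav.piv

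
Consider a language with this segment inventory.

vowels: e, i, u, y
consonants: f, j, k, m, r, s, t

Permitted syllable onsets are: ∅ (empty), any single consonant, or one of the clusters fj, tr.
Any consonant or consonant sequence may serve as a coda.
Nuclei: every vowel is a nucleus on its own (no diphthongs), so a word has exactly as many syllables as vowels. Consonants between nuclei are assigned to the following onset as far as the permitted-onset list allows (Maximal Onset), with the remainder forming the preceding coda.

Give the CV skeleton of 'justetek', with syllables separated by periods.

CVC.CV.CVC

Vowels present: u, e, e; each is a nucleus, giving 3 syllables.
σ1/σ2 boundary: /st/ — longest licit onset from the right is /t/, leaving /s/ as coda.
σ2/σ3 boundary: /t/ → onset of the next syllable (single consonants are always licit onsets).
Result: jus.te.tek.
Mapping each syllable to C/V: /jus/ → CVC, /te/ → CV, /tek/ → CVC.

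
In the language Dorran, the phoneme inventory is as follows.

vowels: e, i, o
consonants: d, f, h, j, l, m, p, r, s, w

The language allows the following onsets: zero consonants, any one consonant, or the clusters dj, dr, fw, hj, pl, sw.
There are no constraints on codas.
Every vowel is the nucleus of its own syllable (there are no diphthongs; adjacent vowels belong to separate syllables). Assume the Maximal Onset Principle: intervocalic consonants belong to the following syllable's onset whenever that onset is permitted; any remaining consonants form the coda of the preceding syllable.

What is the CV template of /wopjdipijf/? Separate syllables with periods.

CVCC.CV.CVCC

Nuclei (vowels): o, i, i → 3 syllables.
/o…i/ gap (V1→V2): /pjd/ — longest licit onset from the right is /d/, leaving /pj/ as coda.
/i…i/ gap (V2→V3): /p/ → onset of the next syllable (single consonants are always licit onsets).
Syllabification: wopj.di.pijf.
Mapping each syllable to C/V: /wopj/ → CVCC, /di/ → CV, /pijf/ → CVCC.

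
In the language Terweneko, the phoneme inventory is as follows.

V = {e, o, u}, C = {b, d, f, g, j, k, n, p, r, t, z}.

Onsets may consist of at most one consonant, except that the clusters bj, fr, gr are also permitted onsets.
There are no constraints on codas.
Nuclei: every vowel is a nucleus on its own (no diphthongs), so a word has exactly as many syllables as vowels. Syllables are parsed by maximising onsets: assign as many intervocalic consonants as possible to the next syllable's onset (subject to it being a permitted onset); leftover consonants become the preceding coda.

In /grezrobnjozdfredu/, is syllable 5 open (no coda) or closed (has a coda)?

open

The vowels are e, o, o, e, u — 5 nuclei, so 5 syllables.
V1 /e/ – V2 /o/: /zr/ splits as /z/ + /r/ (/r/ is the longest suffix that is a licit onset).
V2 /o/ – V3 /o/: /bnj/; trying suffixes from longest down, /j/ is the first permitted one, so coda /bn/ | onset /j/.
V3 /o/ – V4 /e/: /zdfr/ — longest licit onset from the right is /fr/, leaving /zd/ as coda.
V4 /e/ – V5 /u/: just /d/ — single C goes to the following onset.
Result: grez.robn.jozd.fre.du.
Syllable 5 is /du/; it ends in its nucleus with no coda, so it is open.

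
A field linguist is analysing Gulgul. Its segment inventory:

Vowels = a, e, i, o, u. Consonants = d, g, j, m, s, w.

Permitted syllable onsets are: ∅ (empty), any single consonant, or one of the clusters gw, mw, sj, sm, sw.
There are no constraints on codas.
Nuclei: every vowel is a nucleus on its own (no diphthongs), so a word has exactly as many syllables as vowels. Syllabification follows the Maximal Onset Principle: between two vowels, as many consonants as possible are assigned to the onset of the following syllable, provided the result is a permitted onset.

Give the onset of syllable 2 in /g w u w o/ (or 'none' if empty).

Nuclei (vowels): u, o → 2 syllables.
V1 /u/ – V2 /o/: just /w/ — single C goes to the following onset.
So the parse is gwu.wo.
Syllable 2 is /wo/: onset /w/, nucleus /o/, coda ∅.

w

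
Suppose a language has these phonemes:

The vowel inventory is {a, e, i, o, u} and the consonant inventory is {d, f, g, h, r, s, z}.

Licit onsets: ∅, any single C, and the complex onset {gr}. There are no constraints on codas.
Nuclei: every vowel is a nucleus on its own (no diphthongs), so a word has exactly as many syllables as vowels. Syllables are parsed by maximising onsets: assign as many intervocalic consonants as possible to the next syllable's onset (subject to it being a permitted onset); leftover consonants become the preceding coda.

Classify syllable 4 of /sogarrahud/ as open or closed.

Nuclei (vowels): o, a, a, u → 4 syllables.
V1 /o/ – V2 /a/: /g/ → onset of the next syllable (single consonants are always licit onsets).
V2 /a/ – V3 /a/: cluster /rr/ — the longest permitted-onset suffix is /r/; onset = /r/, preceding coda = /r/.
V3 /a/ – V4 /u/: /h/ → onset of the next syllable (single consonants are always licit onsets).
Putting it together: so.gar.ra.hud.
Syllable 4 is /hud/ with coda /d/, so it is closed.

closed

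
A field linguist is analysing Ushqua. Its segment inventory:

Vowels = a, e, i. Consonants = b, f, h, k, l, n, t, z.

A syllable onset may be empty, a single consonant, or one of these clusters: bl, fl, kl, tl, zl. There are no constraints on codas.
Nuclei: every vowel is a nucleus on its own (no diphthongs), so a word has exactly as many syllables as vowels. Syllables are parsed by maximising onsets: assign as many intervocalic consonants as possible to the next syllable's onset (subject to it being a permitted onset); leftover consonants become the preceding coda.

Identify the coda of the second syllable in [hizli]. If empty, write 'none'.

none

Nuclei (vowels): i, i → 2 syllables.
V1 /i/ – V2 /i/: cluster /zl/ — /zl/ is itself a permitted onset, so the whole cluster goes right; preceding coda = ∅.
So the parse is hi.zli.
Syllable 2 is /zli/: onset /zl/, nucleus /i/, coda ∅.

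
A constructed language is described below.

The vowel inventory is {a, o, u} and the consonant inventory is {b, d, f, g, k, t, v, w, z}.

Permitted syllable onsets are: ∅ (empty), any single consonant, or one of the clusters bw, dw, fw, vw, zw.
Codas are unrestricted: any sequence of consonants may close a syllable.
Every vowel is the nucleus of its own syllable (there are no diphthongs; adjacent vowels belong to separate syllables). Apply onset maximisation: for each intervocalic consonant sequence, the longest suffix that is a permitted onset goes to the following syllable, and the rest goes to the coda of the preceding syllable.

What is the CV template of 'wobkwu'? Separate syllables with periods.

Vowels present: o, u; each is a nucleus, giving 2 syllables.
σ1/σ2 boundary: /bkw/ — longest licit onset from the right is /w/, leaving /bk/ as coda.
Result: wobk.wu.
Mapping each syllable to C/V: /wobk/ → CVCC, /wu/ → CV.

CVCC.CV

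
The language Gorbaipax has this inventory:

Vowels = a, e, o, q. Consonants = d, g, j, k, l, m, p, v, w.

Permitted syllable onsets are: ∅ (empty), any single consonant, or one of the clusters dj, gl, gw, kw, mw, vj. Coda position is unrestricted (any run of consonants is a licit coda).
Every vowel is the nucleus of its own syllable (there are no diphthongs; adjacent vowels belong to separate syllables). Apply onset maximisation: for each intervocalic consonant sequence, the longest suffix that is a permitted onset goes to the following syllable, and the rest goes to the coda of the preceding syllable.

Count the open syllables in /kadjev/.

Vowels present: a, e; each is a nucleus, giving 2 syllables.
Between /a/ (V1) and /e/ (V2): /dj/ — entire cluster is a permitted onset → onset /dj/, coda ∅.
Syllabification: ka.djev.
Classifying each syllable: /ka/ (open), /djev/ (closed).
Open syllables: 1.

1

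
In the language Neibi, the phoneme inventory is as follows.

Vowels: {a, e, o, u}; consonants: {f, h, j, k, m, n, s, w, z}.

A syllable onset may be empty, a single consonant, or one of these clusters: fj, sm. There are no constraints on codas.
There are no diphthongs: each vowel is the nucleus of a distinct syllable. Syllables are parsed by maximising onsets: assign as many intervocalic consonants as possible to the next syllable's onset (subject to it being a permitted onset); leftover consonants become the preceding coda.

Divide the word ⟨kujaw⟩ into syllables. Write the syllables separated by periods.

Nuclei (vowels): u, a → 2 syllables.
σ1/σ2 boundary: just /j/ — single C goes to the following onset.

ku.jaw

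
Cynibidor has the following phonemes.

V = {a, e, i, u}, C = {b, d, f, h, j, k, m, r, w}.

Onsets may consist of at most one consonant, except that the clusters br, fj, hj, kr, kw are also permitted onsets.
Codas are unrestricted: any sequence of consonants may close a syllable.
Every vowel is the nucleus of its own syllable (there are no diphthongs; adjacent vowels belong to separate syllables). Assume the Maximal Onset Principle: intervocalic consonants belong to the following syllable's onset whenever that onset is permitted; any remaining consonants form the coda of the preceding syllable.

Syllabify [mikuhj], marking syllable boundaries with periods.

Nuclei (vowels): i, u → 2 syllables.
/i…u/ gap (V1→V2): just /k/ — single C goes to the following onset.

mi.kuhj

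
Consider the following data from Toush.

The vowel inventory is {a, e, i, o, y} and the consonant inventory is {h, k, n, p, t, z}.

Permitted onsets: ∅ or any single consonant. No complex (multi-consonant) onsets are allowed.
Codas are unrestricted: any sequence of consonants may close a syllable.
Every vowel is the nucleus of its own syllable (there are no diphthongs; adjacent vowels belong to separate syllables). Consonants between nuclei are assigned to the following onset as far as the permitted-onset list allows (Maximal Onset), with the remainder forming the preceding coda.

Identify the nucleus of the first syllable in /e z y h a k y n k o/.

e

Nuclei (vowels): e, y, a, y, o → 5 syllables.
The first nucleus (vowel 1 from the left) is /e/.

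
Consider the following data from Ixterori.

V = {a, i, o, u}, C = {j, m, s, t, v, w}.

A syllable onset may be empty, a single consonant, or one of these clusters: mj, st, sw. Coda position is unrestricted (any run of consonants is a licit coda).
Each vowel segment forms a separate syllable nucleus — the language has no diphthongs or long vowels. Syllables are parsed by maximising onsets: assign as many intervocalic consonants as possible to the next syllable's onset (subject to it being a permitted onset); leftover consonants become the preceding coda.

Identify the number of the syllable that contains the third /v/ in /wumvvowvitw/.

Vowels present: u, o, i; each is a nucleus, giving 3 syllables.
σ1/σ2 boundary: /mvv/ — longest licit onset from the right is /v/, leaving /mv/ as coda.
σ2/σ3 boundary: /wv/; trying suffixes from longest down, /v/ is the first permitted one, so coda /w/ | onset /v/.
So the parse is wumv.vow.vitw.
The third /v/ is in the onset of syllable 3 (/vitw/).

3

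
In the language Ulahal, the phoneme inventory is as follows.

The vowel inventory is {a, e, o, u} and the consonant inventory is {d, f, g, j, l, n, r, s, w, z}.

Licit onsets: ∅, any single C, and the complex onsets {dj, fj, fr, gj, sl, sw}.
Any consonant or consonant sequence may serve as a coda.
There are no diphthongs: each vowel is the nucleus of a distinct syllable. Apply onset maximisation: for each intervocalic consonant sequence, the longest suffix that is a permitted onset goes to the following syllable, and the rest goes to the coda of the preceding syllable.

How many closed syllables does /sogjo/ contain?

Nuclei (vowels): o, o → 2 syllables.
σ1/σ2 boundary: cluster /gj/ — /gj/ is itself a permitted onset, so the whole cluster goes right; preceding coda = ∅.
Syllabification: so.gjo.
Classifying each syllable: /so/ (open), /gjo/ (open).
Closed syllables: 0.

0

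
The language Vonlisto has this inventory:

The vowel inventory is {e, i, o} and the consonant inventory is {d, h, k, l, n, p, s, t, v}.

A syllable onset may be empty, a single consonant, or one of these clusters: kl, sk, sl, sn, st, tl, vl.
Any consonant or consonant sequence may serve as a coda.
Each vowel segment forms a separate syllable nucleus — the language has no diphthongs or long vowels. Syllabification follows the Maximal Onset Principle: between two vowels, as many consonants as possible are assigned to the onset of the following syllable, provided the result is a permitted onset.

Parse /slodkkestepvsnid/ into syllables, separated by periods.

slodk.ke.stepv.snid

The vowels are o, e, e, i — 4 nuclei, so 4 syllables.
V1 /o/ – V2 /e/: cluster /dkk/ — the longest permitted-onset suffix is /k/; onset = /k/, preceding coda = /dk/.
V2 /e/ – V3 /e/: /st/ — entire cluster is a permitted onset → onset /st/, coda ∅.
V3 /e/ – V4 /i/: cluster /pvsn/ — the longest permitted-onset suffix is /sn/; onset = /sn/, preceding coda = /pv/.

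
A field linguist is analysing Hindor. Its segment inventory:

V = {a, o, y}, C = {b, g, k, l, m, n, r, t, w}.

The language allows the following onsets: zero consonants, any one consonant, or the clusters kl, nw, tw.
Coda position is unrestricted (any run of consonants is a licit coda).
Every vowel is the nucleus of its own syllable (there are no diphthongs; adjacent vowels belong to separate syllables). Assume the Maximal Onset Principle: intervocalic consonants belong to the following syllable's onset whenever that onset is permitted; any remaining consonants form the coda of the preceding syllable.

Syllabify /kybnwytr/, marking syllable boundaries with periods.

The vowels are y, y — 2 nuclei, so 2 syllables.
Between /y/ (V1) and /y/ (V2): cluster /bnw/ — the longest permitted-onset suffix is /nw/; onset = /nw/, preceding coda = /b/.

kyb.nwytr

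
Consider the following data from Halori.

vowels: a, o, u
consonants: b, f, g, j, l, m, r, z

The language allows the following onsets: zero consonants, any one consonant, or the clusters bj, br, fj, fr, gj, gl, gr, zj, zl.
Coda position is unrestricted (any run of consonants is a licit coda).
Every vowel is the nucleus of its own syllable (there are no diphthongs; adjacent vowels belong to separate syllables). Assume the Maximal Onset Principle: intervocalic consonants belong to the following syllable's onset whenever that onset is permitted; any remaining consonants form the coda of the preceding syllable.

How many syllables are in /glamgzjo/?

Nuclei (vowels): a, o → 2 syllables.

2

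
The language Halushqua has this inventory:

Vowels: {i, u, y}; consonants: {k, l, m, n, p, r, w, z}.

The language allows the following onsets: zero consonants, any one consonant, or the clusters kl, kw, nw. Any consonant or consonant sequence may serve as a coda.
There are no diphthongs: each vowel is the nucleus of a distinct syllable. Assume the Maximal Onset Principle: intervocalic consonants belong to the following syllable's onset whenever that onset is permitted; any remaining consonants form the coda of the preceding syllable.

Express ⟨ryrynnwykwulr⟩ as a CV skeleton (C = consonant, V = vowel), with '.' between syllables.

CV.CVC.CCV.CCVCC

Nuclei (vowels): y, y, y, u → 4 syllables.
/y…y/ gap (V1→V2): just /r/ — single C goes to the following onset.
/y…y/ gap (V2→V3): cluster /nnw/ — the longest permitted-onset suffix is /nw/; onset = /nw/, preceding coda = /n/.
/y…u/ gap (V3→V4): /kw/ is a licit onset in full, so it all attaches to the next syllable.
Syllabification: ry.ryn.nwy.kwulr.
Mapping each syllable to C/V: /ry/ → CV, /ryn/ → CVC, /nwy/ → CCV, /kwulr/ → CCVCC.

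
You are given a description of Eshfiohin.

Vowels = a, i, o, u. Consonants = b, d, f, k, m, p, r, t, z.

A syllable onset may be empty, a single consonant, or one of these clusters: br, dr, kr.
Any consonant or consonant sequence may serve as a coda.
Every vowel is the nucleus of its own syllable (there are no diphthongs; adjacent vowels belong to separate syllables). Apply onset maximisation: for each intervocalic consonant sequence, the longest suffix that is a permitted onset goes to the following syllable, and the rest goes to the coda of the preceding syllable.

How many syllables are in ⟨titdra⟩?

2

Nuclei (vowels): i, a → 2 syllables.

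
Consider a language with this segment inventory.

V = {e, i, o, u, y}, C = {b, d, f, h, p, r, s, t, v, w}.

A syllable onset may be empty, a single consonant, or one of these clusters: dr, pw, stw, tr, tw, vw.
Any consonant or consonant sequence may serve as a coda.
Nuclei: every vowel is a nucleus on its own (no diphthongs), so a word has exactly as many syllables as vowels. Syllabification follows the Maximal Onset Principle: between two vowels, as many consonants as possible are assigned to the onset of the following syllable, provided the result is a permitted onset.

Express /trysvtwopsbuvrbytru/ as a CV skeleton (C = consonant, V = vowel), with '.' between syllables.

Nuclei (vowels): y, o, u, y, u → 5 syllables.
/y…o/ gap (V1→V2): /svtw/; trying suffixes from longest down, /tw/ is the first permitted one, so coda /sv/ | onset /tw/.
/o…u/ gap (V2→V3): cluster /psb/ — the longest permitted-onset suffix is /b/; onset = /b/, preceding coda = /ps/.
/u…y/ gap (V3→V4): /vrb/ splits as /vr/ + /b/ (/b/ is the longest suffix that is a licit onset).
/y…u/ gap (V4→V5): /tr/ is a licit onset in full, so it all attaches to the next syllable.
So the parse is trysv.twops.buvr.by.tru.
Mapping each syllable to C/V: /trysv/ → CCVCC, /twops/ → CCVCC, /buvr/ → CVCC, /by/ → CV, /tru/ → CCV.

CCVCC.CCVCC.CVCC.CV.CCV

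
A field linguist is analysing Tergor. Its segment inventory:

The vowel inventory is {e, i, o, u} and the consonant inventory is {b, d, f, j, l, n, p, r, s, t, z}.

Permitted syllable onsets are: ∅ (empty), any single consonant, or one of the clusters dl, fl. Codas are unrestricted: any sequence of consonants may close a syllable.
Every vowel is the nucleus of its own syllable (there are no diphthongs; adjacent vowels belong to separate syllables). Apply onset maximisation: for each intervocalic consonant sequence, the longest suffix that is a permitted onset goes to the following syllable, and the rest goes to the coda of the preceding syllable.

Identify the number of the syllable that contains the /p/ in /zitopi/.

3

Nuclei (vowels): i, o, i → 3 syllables.
/i…o/ gap (V1→V2): just /t/ — single C goes to the following onset.
/o…i/ gap (V2→V3): /p/ is a single consonant, so it becomes the next onset.
So the parse is zi.to.pi.
The /p/ is in the onset of syllable 3 (/pi/).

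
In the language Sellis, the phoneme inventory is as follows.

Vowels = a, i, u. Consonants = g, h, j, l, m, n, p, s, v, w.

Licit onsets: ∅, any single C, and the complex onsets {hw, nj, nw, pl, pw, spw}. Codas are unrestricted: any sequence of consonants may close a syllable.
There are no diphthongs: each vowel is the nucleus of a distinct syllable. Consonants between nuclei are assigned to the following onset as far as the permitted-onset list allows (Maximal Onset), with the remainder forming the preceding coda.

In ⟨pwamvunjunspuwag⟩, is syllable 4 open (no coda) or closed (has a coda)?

Nuclei (vowels): a, u, u, u, a → 5 syllables.
Between /a/ (V1) and /u/ (V2): /mv/ splits as /m/ + /v/ (/v/ is the longest suffix that is a licit onset).
Between /u/ (V2) and /u/ (V3): /nj/ — entire cluster is a permitted onset → onset /nj/, coda ∅.
Between /u/ (V3) and /u/ (V4): /nsp/; trying suffixes from longest down, /p/ is the first permitted one, so coda /ns/ | onset /p/.
Between /u/ (V4) and /a/ (V5): /w/ is a single consonant, so it becomes the next onset.
Putting it together: pwam.vu.njuns.pu.wag.
Syllable 4 is /pu/; it ends in its nucleus with no coda, so it is open.

open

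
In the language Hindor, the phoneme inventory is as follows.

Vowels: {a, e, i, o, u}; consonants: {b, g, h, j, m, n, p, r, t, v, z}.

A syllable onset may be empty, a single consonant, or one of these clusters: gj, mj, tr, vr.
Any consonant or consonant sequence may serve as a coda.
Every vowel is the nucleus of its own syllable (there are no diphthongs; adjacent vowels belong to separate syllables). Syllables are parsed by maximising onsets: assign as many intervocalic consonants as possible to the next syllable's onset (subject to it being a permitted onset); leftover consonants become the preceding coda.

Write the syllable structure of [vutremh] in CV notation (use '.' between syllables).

CV.CCVCC

The vowels are u, e — 2 nuclei, so 2 syllables.
Between /u/ (V1) and /e/ (V2): /tr/ is a licit onset in full, so it all attaches to the next syllable.
Putting it together: vu.tremh.
Mapping each syllable to C/V: /vu/ → CV, /tremh/ → CCVCC.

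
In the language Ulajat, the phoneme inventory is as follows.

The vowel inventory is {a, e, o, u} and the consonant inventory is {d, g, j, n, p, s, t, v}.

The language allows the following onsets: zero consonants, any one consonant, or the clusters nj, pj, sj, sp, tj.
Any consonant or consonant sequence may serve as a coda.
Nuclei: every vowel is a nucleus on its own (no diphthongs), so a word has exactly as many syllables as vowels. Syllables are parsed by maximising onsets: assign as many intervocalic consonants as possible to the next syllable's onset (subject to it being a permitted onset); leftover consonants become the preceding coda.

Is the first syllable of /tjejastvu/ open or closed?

Vowels present: e, a, u; each is a nucleus, giving 3 syllables.
Between /e/ (V1) and /a/ (V2): /j/ → onset of the next syllable (single consonants are always licit onsets).
Between /a/ (V2) and /u/ (V3): /stv/; trying suffixes from longest down, /v/ is the first permitted one, so coda /st/ | onset /v/.
Putting it together: tje.jast.vu.
Syllable 1 is /tje/; it ends in its nucleus with no coda, so it is open.

open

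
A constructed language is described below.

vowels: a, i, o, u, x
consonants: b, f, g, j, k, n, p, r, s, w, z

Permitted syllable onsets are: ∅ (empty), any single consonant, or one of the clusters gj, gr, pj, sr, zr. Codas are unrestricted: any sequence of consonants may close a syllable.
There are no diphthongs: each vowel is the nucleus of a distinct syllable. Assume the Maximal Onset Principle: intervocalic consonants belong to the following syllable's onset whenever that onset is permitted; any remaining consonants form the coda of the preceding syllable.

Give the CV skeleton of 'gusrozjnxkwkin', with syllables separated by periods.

Nuclei (vowels): u, o, x, i → 4 syllables.
σ1/σ2 boundary: /sr/ — entire cluster is a permitted onset → onset /sr/, coda ∅.
σ2/σ3 boundary: /zjn/ splits as /zj/ + /n/ (/n/ is the longest suffix that is a licit onset).
σ3/σ4 boundary: /kwk/ splits as /kw/ + /k/ (/k/ is the longest suffix that is a licit onset).
Putting it together: gu.srozj.nxkw.kin.
Mapping each syllable to C/V: /gu/ → CV, /srozj/ → CCVCC, /nxkw/ → CVCC, /kin/ → CVC.

CV.CCVCC.CVCC.CVC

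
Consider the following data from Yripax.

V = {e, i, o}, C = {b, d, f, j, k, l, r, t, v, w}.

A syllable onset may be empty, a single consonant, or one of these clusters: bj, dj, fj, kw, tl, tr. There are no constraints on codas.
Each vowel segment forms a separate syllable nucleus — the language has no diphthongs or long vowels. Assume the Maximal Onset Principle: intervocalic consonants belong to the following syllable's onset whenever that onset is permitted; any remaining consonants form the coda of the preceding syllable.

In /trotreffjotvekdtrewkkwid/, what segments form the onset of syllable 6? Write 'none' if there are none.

kw

The vowels are o, e, o, e, e, i — 6 nuclei, so 6 syllables.
Between /o/ (V1) and /e/ (V2): /tr/ — entire cluster is a permitted onset → onset /tr/, coda ∅.
Between /e/ (V2) and /o/ (V3): cluster /ffj/ — the longest permitted-onset suffix is /fj/; onset = /fj/, preceding coda = /f/.
Between /o/ (V3) and /e/ (V4): /tv/ splits as /t/ + /v/ (/v/ is the longest suffix that is a licit onset).
Between /e/ (V4) and /e/ (V5): /kdtr/; trying suffixes from longest down, /tr/ is the first permitted one, so coda /kd/ | onset /tr/.
Between /e/ (V5) and /i/ (V6): /wkkw/ — longest licit onset from the right is /kw/, leaving /wk/ as coda.
Result: tro.tref.fjot.vekd.trewk.kwid.
Syllable 6 is /kwid/: onset /kw/, nucleus /i/, coda /d/.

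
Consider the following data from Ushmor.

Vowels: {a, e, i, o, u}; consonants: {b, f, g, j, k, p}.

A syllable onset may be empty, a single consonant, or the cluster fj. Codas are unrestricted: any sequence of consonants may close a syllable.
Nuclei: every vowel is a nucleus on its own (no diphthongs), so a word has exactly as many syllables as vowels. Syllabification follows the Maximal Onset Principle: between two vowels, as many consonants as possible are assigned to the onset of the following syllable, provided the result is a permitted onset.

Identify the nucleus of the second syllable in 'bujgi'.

i

Vowels present: u, i; each is a nucleus, giving 2 syllables.
The second nucleus (vowel 2 from the left) is /i/.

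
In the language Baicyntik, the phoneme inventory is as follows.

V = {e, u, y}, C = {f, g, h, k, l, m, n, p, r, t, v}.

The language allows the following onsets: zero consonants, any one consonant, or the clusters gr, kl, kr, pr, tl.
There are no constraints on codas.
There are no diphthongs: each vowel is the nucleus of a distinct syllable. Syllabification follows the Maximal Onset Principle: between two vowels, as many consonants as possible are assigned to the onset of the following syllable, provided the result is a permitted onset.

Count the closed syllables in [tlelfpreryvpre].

Nuclei (vowels): e, e, y, e → 4 syllables.
V1 /e/ – V2 /e/: /lfpr/; trying suffixes from longest down, /pr/ is the first permitted one, so coda /lf/ | onset /pr/.
V2 /e/ – V3 /y/: just /r/ — single C goes to the following onset.
V3 /y/ – V4 /e/: /vpr/ splits as /v/ + /pr/ (/pr/ is the longest suffix that is a licit onset).
Syllabification: tlelf.pre.ryv.pre.
Classifying each syllable: /tlelf/ (closed), /pre/ (open), /ryv/ (closed), /pre/ (open).
Closed syllables: 2.

2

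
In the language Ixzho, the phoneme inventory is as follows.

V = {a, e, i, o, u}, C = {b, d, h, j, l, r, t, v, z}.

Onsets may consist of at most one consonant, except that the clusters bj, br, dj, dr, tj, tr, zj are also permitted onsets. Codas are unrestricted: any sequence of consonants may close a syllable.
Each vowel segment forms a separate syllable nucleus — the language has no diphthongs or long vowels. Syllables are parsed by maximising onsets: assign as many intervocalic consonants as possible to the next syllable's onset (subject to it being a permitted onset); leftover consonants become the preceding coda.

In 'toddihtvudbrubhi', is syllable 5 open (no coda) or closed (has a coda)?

Vowels present: o, i, u, u, i; each is a nucleus, giving 5 syllables.
/o…i/ gap (V1→V2): /dd/; trying suffixes from longest down, /d/ is the first permitted one, so coda /d/ | onset /d/.
/i…u/ gap (V2→V3): /htv/ splits as /ht/ + /v/ (/v/ is the longest suffix that is a licit onset).
/u…u/ gap (V3→V4): /dbr/; trying suffixes from longest down, /br/ is the first permitted one, so coda /d/ | onset /br/.
/u…i/ gap (V4→V5): /bh/ splits as /b/ + /h/ (/h/ is the longest suffix that is a licit onset).
Result: tod.diht.vud.brub.hi.
Syllable 5 is /hi/; it ends in its nucleus with no coda, so it is open.

open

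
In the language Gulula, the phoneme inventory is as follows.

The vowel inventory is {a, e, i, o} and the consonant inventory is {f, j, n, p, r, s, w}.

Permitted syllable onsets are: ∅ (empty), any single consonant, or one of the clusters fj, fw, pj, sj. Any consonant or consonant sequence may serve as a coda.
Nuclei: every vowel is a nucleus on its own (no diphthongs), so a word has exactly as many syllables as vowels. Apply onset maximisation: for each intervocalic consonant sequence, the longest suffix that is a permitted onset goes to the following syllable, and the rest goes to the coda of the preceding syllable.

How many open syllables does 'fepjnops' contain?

0

Vowels present: e, o; each is a nucleus, giving 2 syllables.
/e…o/ gap (V1→V2): cluster /pjn/ — the longest permitted-onset suffix is /n/; onset = /n/, preceding coda = /pj/.
So the parse is fepj.nops.
Classifying each syllable: /fepj/ (closed), /nops/ (closed).
Open syllables: 0.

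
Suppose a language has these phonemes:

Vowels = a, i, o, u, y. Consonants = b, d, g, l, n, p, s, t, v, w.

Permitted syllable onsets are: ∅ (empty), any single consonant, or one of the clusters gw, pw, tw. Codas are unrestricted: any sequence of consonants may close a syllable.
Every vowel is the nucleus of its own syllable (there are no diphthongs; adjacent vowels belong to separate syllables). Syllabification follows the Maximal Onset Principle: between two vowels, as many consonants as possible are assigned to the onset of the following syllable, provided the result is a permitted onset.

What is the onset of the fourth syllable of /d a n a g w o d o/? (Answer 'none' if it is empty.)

d

The vowels are a, a, o, o — 4 nuclei, so 4 syllables.
V1 /a/ – V2 /a/: /n/ → onset of the next syllable (single consonants are always licit onsets).
V2 /a/ – V3 /o/: cluster /gw/ — /gw/ is itself a permitted onset, so the whole cluster goes right; preceding coda = ∅.
V3 /o/ – V4 /o/: /d/ is a single consonant, so it becomes the next onset.
Putting it together: da.na.gwo.do.
Syllable 4 is /do/: onset /d/, nucleus /o/, coda ∅.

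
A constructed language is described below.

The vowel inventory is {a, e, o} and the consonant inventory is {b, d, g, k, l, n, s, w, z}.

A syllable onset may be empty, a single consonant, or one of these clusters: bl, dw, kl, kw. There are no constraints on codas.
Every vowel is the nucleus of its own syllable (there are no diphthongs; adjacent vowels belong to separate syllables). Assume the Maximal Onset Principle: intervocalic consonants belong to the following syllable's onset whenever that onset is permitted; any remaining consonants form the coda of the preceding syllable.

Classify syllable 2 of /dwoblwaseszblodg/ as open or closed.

Vowels present: o, a, e, o; each is a nucleus, giving 4 syllables.
V1 /o/ – V2 /a/: /blw/ — longest licit onset from the right is /w/, leaving /bl/ as coda.
V2 /a/ – V3 /e/: /s/ is a single consonant, so it becomes the next onset.
V3 /e/ – V4 /o/: /szbl/ — longest licit onset from the right is /bl/, leaving /sz/ as coda.
So the parse is dwobl.wa.sesz.blodg.
Syllable 2 is /wa/; it ends in its nucleus with no coda, so it is open.

open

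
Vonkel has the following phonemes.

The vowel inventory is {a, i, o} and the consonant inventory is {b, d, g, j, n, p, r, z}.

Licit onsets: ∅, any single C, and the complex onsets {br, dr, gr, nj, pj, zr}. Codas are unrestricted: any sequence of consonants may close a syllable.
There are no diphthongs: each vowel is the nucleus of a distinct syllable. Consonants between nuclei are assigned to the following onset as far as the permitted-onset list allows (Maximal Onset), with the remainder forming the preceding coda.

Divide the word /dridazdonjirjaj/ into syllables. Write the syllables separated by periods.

The vowels are i, a, o, i, a — 5 nuclei, so 5 syllables.
σ1/σ2 boundary: /d/ → onset of the next syllable (single consonants are always licit onsets).
σ2/σ3 boundary: /zd/; trying suffixes from longest down, /d/ is the first permitted one, so coda /z/ | onset /d/.
σ3/σ4 boundary: /nj/ — entire cluster is a permitted onset → onset /nj/, coda ∅.
σ4/σ5 boundary: /rj/ splits as /r/ + /j/ (/j/ is the longest suffix that is a licit onset).

dri.daz.do.njir.jaj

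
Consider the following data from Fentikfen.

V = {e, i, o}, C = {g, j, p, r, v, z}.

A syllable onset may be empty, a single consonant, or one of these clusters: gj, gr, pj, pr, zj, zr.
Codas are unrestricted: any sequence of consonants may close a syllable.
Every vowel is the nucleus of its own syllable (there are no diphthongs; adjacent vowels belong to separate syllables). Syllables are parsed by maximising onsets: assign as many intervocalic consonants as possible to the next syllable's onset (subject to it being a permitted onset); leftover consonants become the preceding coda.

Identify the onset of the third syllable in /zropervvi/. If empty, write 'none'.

v

The vowels are o, e, i — 3 nuclei, so 3 syllables.
σ1/σ2 boundary: just /p/ — single C goes to the following onset.
σ2/σ3 boundary: cluster /rvv/ — the longest permitted-onset suffix is /v/; onset = /v/, preceding coda = /rv/.
So the parse is zro.perv.vi.
Syllable 3 is /vi/: onset /v/, nucleus /i/, coda ∅.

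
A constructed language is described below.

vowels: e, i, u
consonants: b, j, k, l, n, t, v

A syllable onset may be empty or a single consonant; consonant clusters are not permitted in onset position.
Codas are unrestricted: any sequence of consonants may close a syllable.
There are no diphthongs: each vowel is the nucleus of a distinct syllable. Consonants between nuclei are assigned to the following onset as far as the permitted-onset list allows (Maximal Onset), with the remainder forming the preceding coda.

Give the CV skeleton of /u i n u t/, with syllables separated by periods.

The vowels are u, i, u — 3 nuclei, so 3 syllables.
Between /u/ (V1) and /i/ (V2): hiatus — the boundary sits between the two vowels.
Between /i/ (V2) and /u/ (V3): /n/ → onset of the next syllable (single consonants are always licit onsets).
Result: u.i.nut.
Mapping each syllable to C/V: /u/ → V, /i/ → V, /nut/ → CVC.

V.V.CVC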